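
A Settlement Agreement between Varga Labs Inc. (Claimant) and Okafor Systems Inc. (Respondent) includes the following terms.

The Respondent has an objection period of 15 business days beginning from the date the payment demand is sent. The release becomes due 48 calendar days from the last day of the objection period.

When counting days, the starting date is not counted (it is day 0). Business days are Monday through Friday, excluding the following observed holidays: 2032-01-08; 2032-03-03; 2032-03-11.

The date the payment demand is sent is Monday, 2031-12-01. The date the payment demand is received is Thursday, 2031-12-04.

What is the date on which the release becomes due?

The last day of the objection period: counting 15 business days from Monday, 2031-12-01 (Dec 2, Dec 3, Dec 4, Dec 5, …, Dec 18, Dec 19, Dec 22, skipping weekends) reaches Monday, 2031-12-22.
The date on which the release becomes due: 2031-12-22 + 48 days = 2032-02-08.

2032-02-08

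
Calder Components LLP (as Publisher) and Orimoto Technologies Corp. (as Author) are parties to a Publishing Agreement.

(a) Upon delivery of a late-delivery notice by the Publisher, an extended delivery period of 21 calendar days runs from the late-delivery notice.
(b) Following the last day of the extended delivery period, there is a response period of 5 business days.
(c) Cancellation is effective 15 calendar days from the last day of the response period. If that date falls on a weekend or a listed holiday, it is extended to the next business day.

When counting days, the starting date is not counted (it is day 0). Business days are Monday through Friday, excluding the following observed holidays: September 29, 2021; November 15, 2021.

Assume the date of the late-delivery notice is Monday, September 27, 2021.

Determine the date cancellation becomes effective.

November 9, 2021

Adding 21 calendar days to September 27, 2021 gives October 18, 2021, which is the last day of the extended delivery period.
The last day of the response period: 5 business days after Monday, October 18, 2021, skipping weekends — Oct 19, Oct 20, Oct 21, Oct 22, Oct 25 — lands on Monday, October 25, 2021.
The date cancellation becomes effective: October 25, 2021 + 15 days = November 9, 2021. November 9, 2021 is a Tuesday and is not a listed holiday, so no roll-forward applies.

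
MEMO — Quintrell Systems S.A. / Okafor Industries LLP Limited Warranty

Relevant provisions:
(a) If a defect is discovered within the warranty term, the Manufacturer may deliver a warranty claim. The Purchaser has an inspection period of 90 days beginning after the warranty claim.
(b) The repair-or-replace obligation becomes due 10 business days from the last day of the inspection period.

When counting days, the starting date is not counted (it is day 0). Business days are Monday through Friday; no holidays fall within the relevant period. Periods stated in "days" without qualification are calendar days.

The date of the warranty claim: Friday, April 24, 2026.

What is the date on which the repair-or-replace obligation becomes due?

Adding 90 calendar days to April 24, 2026 gives July 23, 2026, which is the last day of the inspection period.
The date on which the repair-or-replace obligation becomes due: 10 business days after Thursday, July 23, 2026, skipping weekends — Jul 24, Jul 27, Jul 28, Jul 29, Jul 30, Jul 31, Aug 3, Aug 4, Aug 5, Aug 6 — lands on Thursday, August 6, 2026.

August 6, 2026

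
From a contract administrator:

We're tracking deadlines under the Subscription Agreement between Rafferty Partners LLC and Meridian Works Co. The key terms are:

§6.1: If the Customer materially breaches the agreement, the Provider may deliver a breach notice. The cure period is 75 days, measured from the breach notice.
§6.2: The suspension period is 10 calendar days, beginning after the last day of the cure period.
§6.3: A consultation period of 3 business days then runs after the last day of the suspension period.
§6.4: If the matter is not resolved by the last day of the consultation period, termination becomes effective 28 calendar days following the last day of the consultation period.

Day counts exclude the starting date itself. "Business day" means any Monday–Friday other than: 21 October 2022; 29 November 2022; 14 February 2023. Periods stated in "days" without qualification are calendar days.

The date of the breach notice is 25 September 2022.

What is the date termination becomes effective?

Adding 75 calendar days to 25 September 2022 gives 9 December 2022, which is the last day of the cure period.
The last day of the suspension period: 10 calendar days after 9 December 2022 is 19 December 2022.
From Monday, 19 December 2022, 3 business days (Dec 20, Dec 21, Dec 22, skipping weekends) brings us to Thursday, 22 December 2022, which is the last day of the consultation period.
The date termination becomes effective: 22 December 2022 + 28 days = 19 January 2023.

19 January 2023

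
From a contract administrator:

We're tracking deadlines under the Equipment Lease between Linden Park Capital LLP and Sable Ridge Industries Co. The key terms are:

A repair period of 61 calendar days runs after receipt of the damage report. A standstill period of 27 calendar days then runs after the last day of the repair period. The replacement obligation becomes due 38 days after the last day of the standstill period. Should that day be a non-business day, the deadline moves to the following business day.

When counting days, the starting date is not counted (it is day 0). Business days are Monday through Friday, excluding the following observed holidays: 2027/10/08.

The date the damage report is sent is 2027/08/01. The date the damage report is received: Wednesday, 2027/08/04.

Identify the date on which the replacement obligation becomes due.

2027/12/08

Adding 61 calendar days to 2027/08/04 gives 2027/10/04, which is the last day of the repair period.
The last day of the standstill period: 27 calendar days after 2027/10/04 is 2027/10/31.
The date on which the replacement obligation becomes due: 38 calendar days after 2027/10/31 is 2027/12/08. 2027/12/08 is a Wednesday and is not a listed holiday, so no roll-forward applies.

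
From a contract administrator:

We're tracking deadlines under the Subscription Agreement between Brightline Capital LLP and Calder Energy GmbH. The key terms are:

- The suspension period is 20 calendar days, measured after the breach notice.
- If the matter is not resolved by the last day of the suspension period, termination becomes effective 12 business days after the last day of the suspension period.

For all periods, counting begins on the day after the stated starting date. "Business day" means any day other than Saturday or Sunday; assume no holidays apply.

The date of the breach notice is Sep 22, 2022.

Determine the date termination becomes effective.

Oct 28, 2022

The last day of the suspension period: Sep 22, 2022 + 20 days = Oct 12, 2022.
The date termination becomes effective: counting 12 business days from Wednesday, Oct 12, 2022 (Oct 13, Oct 14, Oct 17, Oct 18, …, Oct 26, Oct 27, Oct 28, skipping weekends) reaches Friday, Oct 28, 2022.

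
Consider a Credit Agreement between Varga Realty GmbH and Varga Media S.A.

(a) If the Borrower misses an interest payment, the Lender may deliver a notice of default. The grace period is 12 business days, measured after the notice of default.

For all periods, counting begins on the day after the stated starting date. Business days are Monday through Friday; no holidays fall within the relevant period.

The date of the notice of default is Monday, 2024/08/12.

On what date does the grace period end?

The last day of the grace period: 12 business days after Monday, 2024/08/12, skipping weekends — Aug 13, Aug 14, Aug 15, Aug 16, …, Aug 26, Aug 27, Aug 28 — lands on Wednesday, 2024/08/28.

2024/08/28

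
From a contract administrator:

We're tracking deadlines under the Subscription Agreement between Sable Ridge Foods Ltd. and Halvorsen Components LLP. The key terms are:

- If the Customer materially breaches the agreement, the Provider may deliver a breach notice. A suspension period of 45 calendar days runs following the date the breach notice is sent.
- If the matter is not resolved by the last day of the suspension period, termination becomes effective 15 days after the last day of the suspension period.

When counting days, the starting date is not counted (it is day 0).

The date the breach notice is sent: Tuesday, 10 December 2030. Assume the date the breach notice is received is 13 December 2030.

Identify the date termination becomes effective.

The last day of the suspension period: 45 calendar days after 10 December 2030 is 24 January 2031.
Adding 15 calendar days to 24 January 2031 gives 8 February 2031, which is the date termination becomes effective.

8 February 2031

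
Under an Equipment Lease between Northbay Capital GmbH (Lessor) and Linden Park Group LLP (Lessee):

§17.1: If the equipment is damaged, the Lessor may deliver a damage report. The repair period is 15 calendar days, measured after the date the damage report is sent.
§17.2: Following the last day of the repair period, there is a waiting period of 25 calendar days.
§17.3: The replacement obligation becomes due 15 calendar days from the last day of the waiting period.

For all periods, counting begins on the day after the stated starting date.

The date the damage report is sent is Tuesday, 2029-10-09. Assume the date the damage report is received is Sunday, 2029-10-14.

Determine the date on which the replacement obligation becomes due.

Adding 15 calendar days to 2029-10-09 gives 2029-10-24, which is the last day of the repair period.
The last day of the waiting period: 25 calendar days after 2029-10-24 is 2029-11-18.
The date on which the replacement obligation becomes due: 15 calendar days after 2029-11-18 is 2029-12-03.

2029-12-03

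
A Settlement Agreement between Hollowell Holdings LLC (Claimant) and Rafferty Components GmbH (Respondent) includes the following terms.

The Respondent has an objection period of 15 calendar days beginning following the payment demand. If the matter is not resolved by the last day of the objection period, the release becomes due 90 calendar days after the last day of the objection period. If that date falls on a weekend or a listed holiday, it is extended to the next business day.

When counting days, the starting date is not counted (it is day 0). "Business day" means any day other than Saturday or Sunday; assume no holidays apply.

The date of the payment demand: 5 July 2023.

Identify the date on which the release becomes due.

18 October 2023

Adding 15 calendar days to 5 July 2023 gives 20 July 2023, which is the last day of the objection period.
The date on which the release becomes due: 90 calendar days after 20 July 2023 is 18 October 2023. 18 October 2023 is a Wednesday, so no roll-forward applies.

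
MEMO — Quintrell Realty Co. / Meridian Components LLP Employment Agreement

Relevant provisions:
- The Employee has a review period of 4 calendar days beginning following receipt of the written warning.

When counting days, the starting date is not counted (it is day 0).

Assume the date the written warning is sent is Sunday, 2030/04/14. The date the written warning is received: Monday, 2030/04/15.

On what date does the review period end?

2030/04/19

Adding 4 calendar days to 2030/04/15 gives 2030/04/19, which is the last day of the review period.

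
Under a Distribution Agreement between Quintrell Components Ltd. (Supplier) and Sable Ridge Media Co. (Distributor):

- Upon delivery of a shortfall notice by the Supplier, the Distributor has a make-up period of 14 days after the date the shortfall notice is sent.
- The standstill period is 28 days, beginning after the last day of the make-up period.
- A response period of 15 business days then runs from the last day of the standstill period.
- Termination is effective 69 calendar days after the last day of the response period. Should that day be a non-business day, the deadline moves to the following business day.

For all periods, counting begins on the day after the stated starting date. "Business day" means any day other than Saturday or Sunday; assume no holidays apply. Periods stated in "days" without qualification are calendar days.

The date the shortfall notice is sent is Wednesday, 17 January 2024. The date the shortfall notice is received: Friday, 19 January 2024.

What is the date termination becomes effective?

Adding 14 calendar days to 17 January 2024 gives 31 January 2024, which is the last day of the make-up period.
The last day of the standstill period: 28 calendar days after 31 January 2024 is 28 February 2024.
From Wednesday, 28 February 2024, 15 business days (Feb 29, Mar 1, Mar 4, Mar 5, …, Mar 18, Mar 19, Mar 20, skipping weekends) brings us to Wednesday, 20 March 2024, which is the last day of the response period.
The date termination becomes effective: 20 March 2024 + 69 days = 28 May 2024. 28 May 2024 is a Tuesday, so no roll-forward applies.

28 May 2024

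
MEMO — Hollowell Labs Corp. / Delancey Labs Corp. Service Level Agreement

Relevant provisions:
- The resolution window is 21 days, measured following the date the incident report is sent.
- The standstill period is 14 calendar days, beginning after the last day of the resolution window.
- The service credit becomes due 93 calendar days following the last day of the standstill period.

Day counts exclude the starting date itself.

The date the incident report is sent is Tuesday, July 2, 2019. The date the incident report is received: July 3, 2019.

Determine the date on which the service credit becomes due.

The last day of the resolution window: 21 calendar days after July 2, 2019 is July 23, 2019.
The last day of the standstill period: 14 calendar days after July 23, 2019 is August 6, 2019.
The date on which the service credit becomes due: 93 calendar days after August 6, 2019 is November 7, 2019.

November 7, 2019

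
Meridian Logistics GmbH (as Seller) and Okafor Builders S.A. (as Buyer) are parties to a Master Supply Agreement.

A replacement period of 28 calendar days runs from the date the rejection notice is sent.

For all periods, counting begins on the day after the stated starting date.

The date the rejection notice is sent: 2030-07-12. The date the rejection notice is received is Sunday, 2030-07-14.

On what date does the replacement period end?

2030-08-09

Adding 28 calendar days to 2030-07-12 gives 2030-08-09, which is the last day of the replacement period.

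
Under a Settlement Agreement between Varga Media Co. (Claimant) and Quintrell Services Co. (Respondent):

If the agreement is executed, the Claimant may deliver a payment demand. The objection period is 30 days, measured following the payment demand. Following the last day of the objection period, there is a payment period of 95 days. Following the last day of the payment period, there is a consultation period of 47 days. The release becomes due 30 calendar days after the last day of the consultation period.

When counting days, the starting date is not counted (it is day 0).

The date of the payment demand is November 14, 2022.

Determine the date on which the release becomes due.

June 4, 2023

Adding 30 calendar days to November 14, 2022 gives December 14, 2022, which is the last day of the objection period.
The last day of the payment period: December 14, 2022 + 95 days = March 19, 2023.
The last day of the consultation period: 47 calendar days after March 19, 2023 is May 5, 2023.
The date on which the release becomes due: 30 calendar days after May 5, 2023 is June 4, 2023.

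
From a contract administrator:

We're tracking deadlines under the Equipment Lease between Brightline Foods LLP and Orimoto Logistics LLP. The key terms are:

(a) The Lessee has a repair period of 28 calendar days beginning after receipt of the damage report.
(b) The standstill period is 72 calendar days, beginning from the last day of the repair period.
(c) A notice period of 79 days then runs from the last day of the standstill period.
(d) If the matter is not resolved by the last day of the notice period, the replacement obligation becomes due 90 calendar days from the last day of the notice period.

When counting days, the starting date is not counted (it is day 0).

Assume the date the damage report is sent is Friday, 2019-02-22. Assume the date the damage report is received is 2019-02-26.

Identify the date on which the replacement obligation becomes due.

2019-11-22

The last day of the repair period: 2019-02-26 + 28 days = 2019-03-26.
Adding 72 calendar days to 2019-03-26 gives 2019-06-06, which is the last day of the standstill period.
The last day of the notice period: 2019-06-06 + 79 days = 2019-08-24.
The date on which the replacement obligation becomes due: 90 calendar days after 2019-08-24 is 2019-11-22.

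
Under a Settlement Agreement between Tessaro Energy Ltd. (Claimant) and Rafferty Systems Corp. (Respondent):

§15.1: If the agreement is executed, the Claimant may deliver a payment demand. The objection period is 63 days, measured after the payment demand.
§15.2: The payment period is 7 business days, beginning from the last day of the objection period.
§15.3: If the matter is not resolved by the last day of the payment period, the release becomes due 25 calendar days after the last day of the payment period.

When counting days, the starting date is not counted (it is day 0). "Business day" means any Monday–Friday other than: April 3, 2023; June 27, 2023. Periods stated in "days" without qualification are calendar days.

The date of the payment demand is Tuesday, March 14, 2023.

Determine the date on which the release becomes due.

June 19, 2023

The last day of the objection period: March 14, 2023 + 63 days = May 16, 2023.
The last day of the payment period: counting 7 business days from Tuesday, May 16, 2023 (May 17, May 18, May 19, May 22, May 23, May 24, May 25, skipping weekends) reaches Thursday, May 25, 2023.
Adding 25 calendar days to May 25, 2023 gives June 19, 2023, which is the date on which the release becomes due.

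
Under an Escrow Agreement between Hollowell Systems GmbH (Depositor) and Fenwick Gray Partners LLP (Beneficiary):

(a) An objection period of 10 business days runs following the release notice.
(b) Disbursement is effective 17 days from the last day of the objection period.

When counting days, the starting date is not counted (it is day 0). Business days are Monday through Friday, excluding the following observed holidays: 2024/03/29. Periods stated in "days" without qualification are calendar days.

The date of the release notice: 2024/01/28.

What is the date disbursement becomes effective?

From Sunday, 2024/01/28, 10 business days (Jan 29, Jan 30, Jan 31, Feb 1, Feb 2, Feb 5, Feb 6, Feb 7, Feb 8, Feb 9, skipping weekends) brings us to Friday, 2024/02/09, which is the last day of the objection period.
Adding 17 calendar days to 2024/02/09 gives 2024/02/26, which is the date disbursement becomes effective.

2024/02/26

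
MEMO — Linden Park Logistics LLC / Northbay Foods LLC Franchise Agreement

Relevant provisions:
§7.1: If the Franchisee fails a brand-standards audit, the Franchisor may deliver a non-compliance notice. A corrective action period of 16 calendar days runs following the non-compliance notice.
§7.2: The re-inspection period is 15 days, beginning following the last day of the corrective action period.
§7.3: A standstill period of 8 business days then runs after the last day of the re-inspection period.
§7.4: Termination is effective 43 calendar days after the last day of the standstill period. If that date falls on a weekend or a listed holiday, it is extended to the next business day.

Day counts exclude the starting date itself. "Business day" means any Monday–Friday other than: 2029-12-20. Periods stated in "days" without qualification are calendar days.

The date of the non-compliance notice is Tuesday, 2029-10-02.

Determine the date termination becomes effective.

2029-12-27

The last day of the corrective action period: 16 calendar days after 2029-10-02 is 2029-10-18.
The last day of the re-inspection period: 2029-10-18 + 15 days = 2029-11-02.
The last day of the standstill period: 8 business days after Friday, 2029-11-02, skipping weekends — Nov 5, Nov 6, Nov 7, Nov 8, Nov 9, Nov 12, Nov 13, Nov 14 — lands on Wednesday, 2029-11-14.
The date termination becomes effective: 43 calendar days after 2029-11-14 is 2029-12-27. 2029-12-27 is a Thursday and is not a listed holiday, so no roll-forward applies.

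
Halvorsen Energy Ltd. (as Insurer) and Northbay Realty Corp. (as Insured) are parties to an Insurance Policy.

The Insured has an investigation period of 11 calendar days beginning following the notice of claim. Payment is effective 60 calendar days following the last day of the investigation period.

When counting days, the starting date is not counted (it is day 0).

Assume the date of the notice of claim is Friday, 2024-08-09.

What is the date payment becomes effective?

2024-10-19

The last day of the investigation period: 11 calendar days after 2024-08-09 is 2024-08-20.
Adding 60 calendar days to 2024-08-20 gives 2024-10-19, which is the date payment becomes effective.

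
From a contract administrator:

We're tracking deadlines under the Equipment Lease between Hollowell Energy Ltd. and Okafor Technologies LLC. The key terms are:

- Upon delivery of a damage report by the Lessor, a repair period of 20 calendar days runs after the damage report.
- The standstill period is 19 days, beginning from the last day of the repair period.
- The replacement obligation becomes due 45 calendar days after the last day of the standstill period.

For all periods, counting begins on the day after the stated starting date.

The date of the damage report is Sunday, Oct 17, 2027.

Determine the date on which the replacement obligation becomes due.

The last day of the repair period: 20 calendar days after Oct 17, 2027 is Nov 6, 2027.
The last day of the standstill period: Nov 6, 2027 + 19 days = Nov 25, 2027.
The date on which the replacement obligation becomes due: 45 calendar days after Nov 25, 2027 is Jan 9, 2028.

Jan 9, 2028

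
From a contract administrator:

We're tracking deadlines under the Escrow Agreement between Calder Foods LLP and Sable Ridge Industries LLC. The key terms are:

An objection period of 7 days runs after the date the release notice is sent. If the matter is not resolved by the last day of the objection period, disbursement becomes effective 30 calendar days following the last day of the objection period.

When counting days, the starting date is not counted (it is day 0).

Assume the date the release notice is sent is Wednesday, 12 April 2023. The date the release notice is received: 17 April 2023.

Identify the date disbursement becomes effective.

The last day of the objection period: 7 calendar days after 12 April 2023 is 19 April 2023.
The date disbursement becomes effective: 30 calendar days after 19 April 2023 is 19 May 2023.

19 May 2023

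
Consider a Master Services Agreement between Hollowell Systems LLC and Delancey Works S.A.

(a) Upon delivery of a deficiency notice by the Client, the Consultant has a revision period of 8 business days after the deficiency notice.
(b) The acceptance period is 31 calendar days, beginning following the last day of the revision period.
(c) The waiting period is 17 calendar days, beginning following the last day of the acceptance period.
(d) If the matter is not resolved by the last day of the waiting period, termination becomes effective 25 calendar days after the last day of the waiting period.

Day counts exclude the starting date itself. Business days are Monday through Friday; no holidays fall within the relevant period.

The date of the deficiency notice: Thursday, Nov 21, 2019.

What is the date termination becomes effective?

The last day of the revision period: 8 business days after Thursday, Nov 21, 2019, skipping weekends — Nov 22, Nov 25, Nov 26, Nov 27, Nov 28, Nov 29, Dec 2, Dec 3 — lands on Tuesday, Dec 3, 2019.
The last day of the acceptance period: 31 calendar days after Dec 3, 2019 is Jan 3, 2020.
Adding 17 calendar days to Jan 3, 2020 gives Jan 20, 2020, which is the last day of the waiting period.
The date termination becomes effective: 25 calendar days after Jan 20, 2020 is Feb 14, 2020.

Feb 14, 2020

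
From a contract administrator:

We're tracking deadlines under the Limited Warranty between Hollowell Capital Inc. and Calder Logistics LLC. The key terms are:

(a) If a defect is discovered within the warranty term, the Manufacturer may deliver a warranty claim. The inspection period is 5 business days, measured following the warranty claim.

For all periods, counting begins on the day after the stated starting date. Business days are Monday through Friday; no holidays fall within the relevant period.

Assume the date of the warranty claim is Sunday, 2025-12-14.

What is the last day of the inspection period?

2025-12-19

The last day of the inspection period: counting 5 business days from Sunday, 2025-12-14 (Dec 15, Dec 16, Dec 17, Dec 18, Dec 19, skipping weekends) reaches Friday, 2025-12-19.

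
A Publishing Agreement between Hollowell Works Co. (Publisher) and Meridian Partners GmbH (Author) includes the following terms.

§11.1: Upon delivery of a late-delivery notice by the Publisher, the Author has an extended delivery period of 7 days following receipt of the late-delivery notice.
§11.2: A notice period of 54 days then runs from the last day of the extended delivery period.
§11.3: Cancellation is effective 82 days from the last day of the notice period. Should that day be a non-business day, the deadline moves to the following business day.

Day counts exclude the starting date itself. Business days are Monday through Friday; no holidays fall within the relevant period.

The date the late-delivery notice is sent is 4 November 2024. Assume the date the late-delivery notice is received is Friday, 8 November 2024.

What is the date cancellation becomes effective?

31 March 2025

The last day of the extended delivery period: 8 November 2024 + 7 days = 15 November 2024.
The last day of the notice period: 54 calendar days after 15 November 2024 is 8 January 2025.
The date cancellation becomes effective: 82 calendar days after 8 January 2025 is 31 March 2025. 31 March 2025 is a Monday, so no roll-forward applies.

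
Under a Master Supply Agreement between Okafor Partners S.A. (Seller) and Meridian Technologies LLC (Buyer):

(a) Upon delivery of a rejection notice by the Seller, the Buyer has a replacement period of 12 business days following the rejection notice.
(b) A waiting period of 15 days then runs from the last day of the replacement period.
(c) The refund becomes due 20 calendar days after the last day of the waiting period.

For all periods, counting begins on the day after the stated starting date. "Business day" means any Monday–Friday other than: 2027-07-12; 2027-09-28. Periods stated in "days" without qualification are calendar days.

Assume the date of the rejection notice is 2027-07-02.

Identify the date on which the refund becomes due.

The last day of the replacement period: 12 business days after Friday, 2027-07-02, skipping weekends and the listed holiday on Jul 12 — Jul 5, Jul 6, Jul 7, Jul 8, …, Jul 19, Jul 20, Jul 21 — lands on Wednesday, 2027-07-21.
The last day of the waiting period: 15 calendar days after 2027-07-21 is 2027-08-05.
Adding 20 calendar days to 2027-08-05 gives 2027-08-25, which is the date on which the refund becomes due.

2027-08-25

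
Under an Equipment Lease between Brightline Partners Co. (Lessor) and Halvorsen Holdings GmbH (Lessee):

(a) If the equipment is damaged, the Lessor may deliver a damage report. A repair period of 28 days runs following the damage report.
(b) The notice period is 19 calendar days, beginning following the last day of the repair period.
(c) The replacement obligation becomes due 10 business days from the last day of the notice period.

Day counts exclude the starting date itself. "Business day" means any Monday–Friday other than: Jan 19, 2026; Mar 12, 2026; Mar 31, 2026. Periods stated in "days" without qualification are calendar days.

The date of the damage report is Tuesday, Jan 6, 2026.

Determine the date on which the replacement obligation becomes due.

Adding 28 calendar days to Jan 6, 2026 gives Feb 3, 2026, which is the last day of the repair period.
The last day of the notice period: 19 calendar days after Feb 3, 2026 is Feb 22, 2026.
From Sunday, Feb 22, 2026, 10 business days (Feb 23, Feb 24, Feb 25, Feb 26, Feb 27, Mar 2, Mar 3, Mar 4, Mar 5, Mar 6, skipping weekends) brings us to Friday, Mar 6, 2026, which is the date on which the replacement obligation becomes due.

Mar 6, 2026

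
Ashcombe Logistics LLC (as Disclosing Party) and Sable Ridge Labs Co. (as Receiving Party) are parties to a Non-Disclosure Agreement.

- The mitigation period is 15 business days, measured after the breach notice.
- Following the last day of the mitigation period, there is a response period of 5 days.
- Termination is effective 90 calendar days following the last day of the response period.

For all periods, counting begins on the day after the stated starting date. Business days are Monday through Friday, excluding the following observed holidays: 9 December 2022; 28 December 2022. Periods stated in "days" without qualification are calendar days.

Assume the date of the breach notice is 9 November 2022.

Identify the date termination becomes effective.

The last day of the mitigation period: counting 15 business days from Wednesday, 9 November 2022 (Nov 10, Nov 11, Nov 14, Nov 15, …, Nov 28, Nov 29, Nov 30, skipping weekends) reaches Wednesday, 30 November 2022.
Adding 5 calendar days to 30 November 2022 gives 5 December 2022, which is the last day of the response period.
The date termination becomes effective: 5 December 2022 + 90 days = 5 March 2023.

5 March 2023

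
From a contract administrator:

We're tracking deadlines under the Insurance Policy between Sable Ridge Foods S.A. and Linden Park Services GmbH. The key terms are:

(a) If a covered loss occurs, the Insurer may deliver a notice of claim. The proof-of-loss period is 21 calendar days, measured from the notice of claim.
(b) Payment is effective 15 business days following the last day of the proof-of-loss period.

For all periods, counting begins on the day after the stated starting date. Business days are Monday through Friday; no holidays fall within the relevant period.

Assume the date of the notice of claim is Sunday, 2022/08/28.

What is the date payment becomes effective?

The last day of the proof-of-loss period: 21 calendar days after 2022/08/28 is 2022/09/18.
The date payment becomes effective: counting 15 business days from Sunday, 2022/09/18 (Sep 19, Sep 20, Sep 21, Sep 22, …, Oct 5, Oct 6, Oct 7, skipping weekends) reaches Friday, 2022/10/07.

2022/10/07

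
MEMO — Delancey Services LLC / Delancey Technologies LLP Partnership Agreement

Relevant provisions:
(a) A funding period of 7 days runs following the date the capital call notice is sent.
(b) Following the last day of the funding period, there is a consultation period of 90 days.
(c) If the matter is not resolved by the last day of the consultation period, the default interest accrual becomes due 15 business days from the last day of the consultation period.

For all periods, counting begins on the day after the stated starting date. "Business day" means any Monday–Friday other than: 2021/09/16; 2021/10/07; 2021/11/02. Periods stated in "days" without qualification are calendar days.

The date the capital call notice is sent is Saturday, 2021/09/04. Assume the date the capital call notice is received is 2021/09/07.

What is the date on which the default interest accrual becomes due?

2021/12/31

The last day of the funding period: 2021/09/04 + 7 days = 2021/09/11.
The last day of the consultation period: 2021/09/11 + 90 days = 2021/12/10.
The date on which the default interest accrual becomes due: counting 15 business days from Friday, 2021/12/10 (Dec 13, Dec 14, Dec 15, Dec 16, …, Dec 29, Dec 30, Dec 31, skipping weekends) reaches Friday, 2021/12/31.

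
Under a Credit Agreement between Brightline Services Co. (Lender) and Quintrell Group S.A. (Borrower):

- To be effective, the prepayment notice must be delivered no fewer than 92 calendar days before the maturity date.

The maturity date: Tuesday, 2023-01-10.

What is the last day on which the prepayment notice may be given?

2022-10-10

2023-01-10 minus 92 days is 2022-10-10.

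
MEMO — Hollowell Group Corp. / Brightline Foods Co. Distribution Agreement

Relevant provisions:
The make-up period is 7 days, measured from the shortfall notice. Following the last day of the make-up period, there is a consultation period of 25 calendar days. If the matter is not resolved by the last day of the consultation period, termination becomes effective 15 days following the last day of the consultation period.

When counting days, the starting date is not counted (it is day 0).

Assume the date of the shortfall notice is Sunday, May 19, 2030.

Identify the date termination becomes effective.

July 5, 2030

Adding 7 calendar days to May 19, 2030 gives May 26, 2030, which is the last day of the make-up period.
The last day of the consultation period: May 26, 2030 + 25 days = June 20, 2030.
Adding 15 calendar days to June 20, 2030 gives July 5, 2030, which is the date termination becomes effective.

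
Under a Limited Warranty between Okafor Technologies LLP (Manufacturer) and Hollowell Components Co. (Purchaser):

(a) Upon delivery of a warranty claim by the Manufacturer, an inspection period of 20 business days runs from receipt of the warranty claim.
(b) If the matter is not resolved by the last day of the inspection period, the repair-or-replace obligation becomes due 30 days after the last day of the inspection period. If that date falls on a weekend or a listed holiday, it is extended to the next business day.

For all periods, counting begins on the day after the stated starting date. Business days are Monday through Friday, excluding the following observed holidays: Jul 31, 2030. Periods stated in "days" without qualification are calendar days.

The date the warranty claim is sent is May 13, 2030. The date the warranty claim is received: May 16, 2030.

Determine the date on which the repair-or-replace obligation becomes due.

The last day of the inspection period: counting 20 business days from Thursday, May 16, 2030 (May 17, May 20, May 21, May 22, …, Jun 11, Jun 12, Jun 13, skipping weekends) reaches Thursday, Jun 13, 2030.
The date on which the repair-or-replace obligation becomes due: Jun 13, 2030 + 30 days = Jul 13, 2030. That falls on a Saturday, so it rolls to the next business day, Monday, Jul 15, 2030.

Jul 15, 2030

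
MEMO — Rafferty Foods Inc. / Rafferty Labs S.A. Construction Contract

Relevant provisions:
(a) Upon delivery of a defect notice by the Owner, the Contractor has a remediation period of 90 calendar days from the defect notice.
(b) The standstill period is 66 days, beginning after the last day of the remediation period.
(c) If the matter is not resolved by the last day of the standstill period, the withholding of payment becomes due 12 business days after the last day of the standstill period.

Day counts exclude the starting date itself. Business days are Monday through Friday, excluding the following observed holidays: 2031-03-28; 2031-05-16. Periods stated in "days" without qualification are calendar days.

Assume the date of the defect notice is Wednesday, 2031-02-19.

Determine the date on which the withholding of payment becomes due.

2031-08-12

Adding 90 calendar days to 2031-02-19 gives 2031-05-20, which is the last day of the remediation period.
The last day of the standstill period: 66 calendar days after 2031-05-20 is 2031-07-25.
The date on which the withholding of payment becomes due: 12 business days after Friday, 2031-07-25, skipping weekends — Jul 28, Jul 29, Jul 30, Jul 31, …, Aug 8, Aug 11, Aug 12 — lands on Tuesday, 2031-08-12.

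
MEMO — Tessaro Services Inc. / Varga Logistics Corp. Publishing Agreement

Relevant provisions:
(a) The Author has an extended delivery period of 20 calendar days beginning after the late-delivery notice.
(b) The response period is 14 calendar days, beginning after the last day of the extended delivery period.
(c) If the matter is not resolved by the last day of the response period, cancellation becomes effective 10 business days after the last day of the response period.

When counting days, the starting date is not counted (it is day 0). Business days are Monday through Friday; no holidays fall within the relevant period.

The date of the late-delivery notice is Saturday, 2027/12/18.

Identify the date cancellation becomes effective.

2028/02/04

Adding 20 calendar days to 2027/12/18 gives 2028/01/07, which is the last day of the extended delivery period.
The last day of the response period: 14 calendar days after 2028/01/07 is 2028/01/21.
From Friday, 2028/01/21, 10 business days (Jan 24, Jan 25, Jan 26, Jan 27, Jan 28, Jan 31, Feb 1, Feb 2, Feb 3, Feb 4, skipping weekends) brings us to Friday, 2028/02/04, which is the date cancellation becomes effective.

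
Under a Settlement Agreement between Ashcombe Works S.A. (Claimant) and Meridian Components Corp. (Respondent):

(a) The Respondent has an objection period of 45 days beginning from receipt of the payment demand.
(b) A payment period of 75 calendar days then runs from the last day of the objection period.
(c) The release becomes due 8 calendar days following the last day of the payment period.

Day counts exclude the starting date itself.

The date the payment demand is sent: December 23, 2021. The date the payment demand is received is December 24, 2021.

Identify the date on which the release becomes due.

May 1, 2022

The last day of the objection period: 45 calendar days after December 24, 2021 is February 7, 2022.
Adding 75 calendar days to February 7, 2022 gives April 23, 2022, which is the last day of the payment period.
Adding 8 calendar days to April 23, 2022 gives May 1, 2022, which is the date on which the release becomes due.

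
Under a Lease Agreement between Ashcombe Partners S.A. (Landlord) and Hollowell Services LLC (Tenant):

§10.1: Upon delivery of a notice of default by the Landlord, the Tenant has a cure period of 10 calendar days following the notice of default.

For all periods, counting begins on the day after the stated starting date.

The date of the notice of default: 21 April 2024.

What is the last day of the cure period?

1 May 2024

The last day of the cure period: 21 April 2024 + 10 days = 1 May 2024.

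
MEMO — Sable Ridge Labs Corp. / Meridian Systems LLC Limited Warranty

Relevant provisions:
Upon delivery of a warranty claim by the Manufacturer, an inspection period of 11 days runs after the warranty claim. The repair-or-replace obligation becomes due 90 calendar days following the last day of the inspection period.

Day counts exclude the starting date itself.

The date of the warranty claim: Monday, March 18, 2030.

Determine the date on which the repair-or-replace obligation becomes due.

June 27, 2030

The last day of the inspection period: March 18, 2030 + 11 days = March 29, 2030.
The date on which the repair-or-replace obligation becomes due: March 29, 2030 + 90 days = June 27, 2030.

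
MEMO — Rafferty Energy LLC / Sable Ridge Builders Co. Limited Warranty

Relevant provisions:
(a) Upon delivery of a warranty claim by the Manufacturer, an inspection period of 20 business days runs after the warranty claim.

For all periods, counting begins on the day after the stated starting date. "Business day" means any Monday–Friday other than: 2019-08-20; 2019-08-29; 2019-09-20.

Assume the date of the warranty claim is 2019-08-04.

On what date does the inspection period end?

2019-09-03

The last day of the inspection period: 20 business days after Sunday, 2019-08-04, skipping weekends and the listed holidays on Aug 20, Aug 29 — Aug 5, Aug 6, Aug 7, Aug 8, …, Aug 30, Sep 2, Sep 3 — lands on Tuesday, 2019-09-03.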